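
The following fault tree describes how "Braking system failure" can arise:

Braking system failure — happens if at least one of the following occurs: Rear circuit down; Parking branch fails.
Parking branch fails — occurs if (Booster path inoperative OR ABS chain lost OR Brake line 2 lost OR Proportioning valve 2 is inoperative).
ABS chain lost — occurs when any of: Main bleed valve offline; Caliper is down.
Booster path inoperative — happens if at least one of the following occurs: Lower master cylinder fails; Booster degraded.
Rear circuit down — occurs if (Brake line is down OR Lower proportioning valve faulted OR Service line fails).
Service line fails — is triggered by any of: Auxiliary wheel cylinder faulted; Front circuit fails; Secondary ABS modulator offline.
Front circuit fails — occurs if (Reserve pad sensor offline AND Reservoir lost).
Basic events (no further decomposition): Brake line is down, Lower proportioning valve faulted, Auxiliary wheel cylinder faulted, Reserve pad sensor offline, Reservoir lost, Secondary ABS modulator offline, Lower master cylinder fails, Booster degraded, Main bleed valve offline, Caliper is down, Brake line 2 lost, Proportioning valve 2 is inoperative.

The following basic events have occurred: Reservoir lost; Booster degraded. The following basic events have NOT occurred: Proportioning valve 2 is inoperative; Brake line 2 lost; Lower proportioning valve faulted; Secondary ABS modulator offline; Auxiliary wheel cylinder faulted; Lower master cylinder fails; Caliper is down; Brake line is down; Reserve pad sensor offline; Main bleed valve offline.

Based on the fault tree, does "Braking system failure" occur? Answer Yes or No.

Yes

Front circuit fails [AND]: Reserve pad sensor offline=not, Reservoir lost=occurs → not all inputs occur → does not occur.
Service line fails [OR]: Auxiliary wheel cylinder faulted=not, Front circuit fails=not, Secondary ABS modulator offline=not → no input occurs → does not occur.
Rear circuit down [OR]: Brake line is down=not, Lower proportioning valve faulted=not, Service line fails=not → no input occurs → does not occur.
Booster path inoperative [OR]: Lower master cylinder fails=not, Booster degraded=occurs → at least one input occurs → occurs.
ABS chain lost [OR]: Main bleed valve offline=not, Caliper is down=not → no input occurs → does not occur.
Parking branch fails [OR]: Booster path inoperative=occurs, ABS chain lost=not, Brake line 2 lost=not, Proportioning valve 2 is inoperative=not → at least one input occurs → occurs.
Braking system failure [OR]: Rear circuit down=not, Parking branch fails=occurs → at least one input occurs → occurs.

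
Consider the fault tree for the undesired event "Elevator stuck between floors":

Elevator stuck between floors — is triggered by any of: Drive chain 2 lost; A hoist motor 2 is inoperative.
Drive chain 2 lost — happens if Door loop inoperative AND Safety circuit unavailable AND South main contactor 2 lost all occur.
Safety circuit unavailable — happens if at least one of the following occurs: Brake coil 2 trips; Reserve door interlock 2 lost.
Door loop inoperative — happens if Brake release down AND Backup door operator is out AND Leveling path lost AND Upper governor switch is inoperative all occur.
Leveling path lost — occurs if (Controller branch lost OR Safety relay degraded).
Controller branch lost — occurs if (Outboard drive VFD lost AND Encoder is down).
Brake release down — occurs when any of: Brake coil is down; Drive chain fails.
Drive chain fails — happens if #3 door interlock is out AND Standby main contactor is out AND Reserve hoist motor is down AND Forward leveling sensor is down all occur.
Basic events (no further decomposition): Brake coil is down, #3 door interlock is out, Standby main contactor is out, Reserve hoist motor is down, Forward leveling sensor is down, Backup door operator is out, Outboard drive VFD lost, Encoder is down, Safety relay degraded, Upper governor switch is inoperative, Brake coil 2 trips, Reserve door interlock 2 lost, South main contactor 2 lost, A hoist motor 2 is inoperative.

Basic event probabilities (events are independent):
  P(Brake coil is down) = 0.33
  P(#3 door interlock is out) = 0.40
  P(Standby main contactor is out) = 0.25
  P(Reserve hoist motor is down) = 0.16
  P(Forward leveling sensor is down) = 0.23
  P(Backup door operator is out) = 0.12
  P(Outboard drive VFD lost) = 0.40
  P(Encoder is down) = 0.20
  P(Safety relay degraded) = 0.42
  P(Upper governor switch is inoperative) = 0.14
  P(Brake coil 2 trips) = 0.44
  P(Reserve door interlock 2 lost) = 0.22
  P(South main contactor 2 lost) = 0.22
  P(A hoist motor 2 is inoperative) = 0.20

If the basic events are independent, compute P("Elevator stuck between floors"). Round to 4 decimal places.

P(Drive chain fails) [AND] = 0.40 × 0.25 × 0.16 × 0.23 = 0.003680
P(Brake release down) [OR] = 1 − (1−0.33) × (1−0.003680) = 0.332466
P(Controller branch lost) [AND] = 0.40 × 0.20 = 0.080000
P(Leveling path lost) [OR] = 1 − (1−0.080000) × (1−0.42) = 0.466400
P(Door loop inoperative) [AND] = 0.332466 × 0.12 × 0.466400 × 0.14 = 0.002605
P(Safety circuit unavailable) [OR] = 1 − (1−0.44) × (1−0.22) = 0.563200
P(Drive chain 2 lost) [AND] = 0.002605 × 0.563200 × 0.22 = 0.000323
P(Elevator stuck between floors) [OR] = 1 − (1−0.000323) × (1−0.20) = 0.200258
Rounded to 4 decimal places: P(Elevator stuck between floors) ≈ 0.2003.

0.2003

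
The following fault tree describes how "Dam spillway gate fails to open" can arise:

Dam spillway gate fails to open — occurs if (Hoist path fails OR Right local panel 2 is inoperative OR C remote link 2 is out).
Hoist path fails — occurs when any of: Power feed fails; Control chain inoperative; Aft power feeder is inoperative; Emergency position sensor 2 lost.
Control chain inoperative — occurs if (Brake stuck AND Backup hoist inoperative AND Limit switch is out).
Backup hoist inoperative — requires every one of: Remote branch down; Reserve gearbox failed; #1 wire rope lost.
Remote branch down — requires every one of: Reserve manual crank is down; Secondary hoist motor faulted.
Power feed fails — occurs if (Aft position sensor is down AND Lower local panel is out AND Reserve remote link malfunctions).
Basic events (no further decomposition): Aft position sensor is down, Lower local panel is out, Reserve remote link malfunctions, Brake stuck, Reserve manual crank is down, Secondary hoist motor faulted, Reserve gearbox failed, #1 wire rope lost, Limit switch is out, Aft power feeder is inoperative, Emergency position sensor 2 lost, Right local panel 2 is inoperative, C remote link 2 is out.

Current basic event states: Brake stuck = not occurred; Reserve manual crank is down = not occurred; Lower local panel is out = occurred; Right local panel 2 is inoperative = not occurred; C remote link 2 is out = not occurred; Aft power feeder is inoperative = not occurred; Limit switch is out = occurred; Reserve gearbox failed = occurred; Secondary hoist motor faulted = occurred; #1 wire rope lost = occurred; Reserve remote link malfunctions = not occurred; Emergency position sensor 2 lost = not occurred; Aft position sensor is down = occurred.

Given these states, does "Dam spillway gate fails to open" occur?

No

Power feed fails [AND]: Aft position sensor is down=occurs, Lower local panel is out=occurs, Reserve remote link malfunctions=not → not all inputs occur → does not occur.
Remote branch down [AND]: Reserve manual crank is down=not, Secondary hoist motor faulted=occurs → not all inputs occur → does not occur.
Backup hoist inoperative [AND]: Remote branch down=not, Reserve gearbox failed=occurs, #1 wire rope lost=occurs → not all inputs occur → does not occur.
Control chain inoperative [AND]: Brake stuck=not, Backup hoist inoperative=not, Limit switch is out=occurs → not all inputs occur → does not occur.
Hoist path fails [OR]: Power feed fails=not, Control chain inoperative=not, Aft power feeder is inoperative=not, Emergency position sensor 2 lost=not → no input occurs → does not occur.
Dam spillway gate fails to open [OR]: Hoist path fails=not, Right local panel 2 is inoperative=not, C remote link 2 is out=not → no input occurs → does not occur.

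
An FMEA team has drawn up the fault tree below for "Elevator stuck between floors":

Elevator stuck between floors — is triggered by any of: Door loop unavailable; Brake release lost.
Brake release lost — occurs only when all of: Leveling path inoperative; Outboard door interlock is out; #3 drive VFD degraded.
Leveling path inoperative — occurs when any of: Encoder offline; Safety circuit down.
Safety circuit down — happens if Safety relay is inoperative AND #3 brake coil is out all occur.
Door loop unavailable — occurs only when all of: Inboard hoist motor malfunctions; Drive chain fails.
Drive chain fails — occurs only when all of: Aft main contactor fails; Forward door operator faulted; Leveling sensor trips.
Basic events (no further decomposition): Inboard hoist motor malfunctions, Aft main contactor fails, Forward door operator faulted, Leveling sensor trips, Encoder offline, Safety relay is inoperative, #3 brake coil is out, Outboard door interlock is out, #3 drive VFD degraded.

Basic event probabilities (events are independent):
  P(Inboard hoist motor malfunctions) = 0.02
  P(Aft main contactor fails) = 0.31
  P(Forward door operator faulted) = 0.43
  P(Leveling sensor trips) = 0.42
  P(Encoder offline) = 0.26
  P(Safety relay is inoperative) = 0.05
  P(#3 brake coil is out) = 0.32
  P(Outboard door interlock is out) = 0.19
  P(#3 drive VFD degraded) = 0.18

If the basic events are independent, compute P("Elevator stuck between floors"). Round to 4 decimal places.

P(Drive chain fails) [AND] = 0.31 × 0.43 × 0.42 = 0.055986
P(Door loop unavailable) [AND] = 0.02 × 0.055986 = 0.001120
P(Safety circuit down) [AND] = 0.05 × 0.32 = 0.016000
P(Leveling path inoperative) [OR] = 1 − (1−0.26) × (1−0.016000) = 0.271840
P(Brake release lost) [AND] = 0.271840 × 0.19 × 0.18 = 0.009297
P(Elevator stuck between floors) [OR] = 1 − (1−0.001120) × (1−0.009297) = 0.010407
Rounded to 4 decimal places: P(Elevator stuck between floors) ≈ 0.0104.

0.0104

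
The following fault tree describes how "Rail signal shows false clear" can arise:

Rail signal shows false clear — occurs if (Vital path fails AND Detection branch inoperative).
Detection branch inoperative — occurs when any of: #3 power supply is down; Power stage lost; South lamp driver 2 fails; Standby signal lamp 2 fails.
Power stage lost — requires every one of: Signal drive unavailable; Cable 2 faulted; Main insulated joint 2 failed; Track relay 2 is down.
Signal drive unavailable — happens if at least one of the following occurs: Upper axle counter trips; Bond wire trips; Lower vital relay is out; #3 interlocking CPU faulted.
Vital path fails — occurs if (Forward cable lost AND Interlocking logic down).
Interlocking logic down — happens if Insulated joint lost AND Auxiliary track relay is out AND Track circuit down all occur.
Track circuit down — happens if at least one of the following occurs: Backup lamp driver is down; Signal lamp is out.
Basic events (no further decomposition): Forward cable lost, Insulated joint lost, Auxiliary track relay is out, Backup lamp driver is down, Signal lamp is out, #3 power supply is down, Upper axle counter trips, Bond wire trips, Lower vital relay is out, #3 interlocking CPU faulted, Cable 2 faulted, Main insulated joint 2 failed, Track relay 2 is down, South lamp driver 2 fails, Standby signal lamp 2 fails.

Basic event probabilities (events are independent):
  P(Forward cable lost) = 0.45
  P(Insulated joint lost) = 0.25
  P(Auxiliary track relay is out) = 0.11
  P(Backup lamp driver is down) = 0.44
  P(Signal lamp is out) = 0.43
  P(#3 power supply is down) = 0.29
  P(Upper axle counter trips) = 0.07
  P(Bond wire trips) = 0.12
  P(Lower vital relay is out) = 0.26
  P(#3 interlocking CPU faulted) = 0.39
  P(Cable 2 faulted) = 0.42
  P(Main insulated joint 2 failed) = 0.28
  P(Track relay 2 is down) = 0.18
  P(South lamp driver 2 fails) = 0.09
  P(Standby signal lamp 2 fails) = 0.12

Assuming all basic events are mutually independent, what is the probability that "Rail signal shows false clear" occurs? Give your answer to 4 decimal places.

P(Track circuit down) [OR] = 1 − (1−0.44) × (1−0.43) = 0.680800
P(Interlocking logic down) [AND] = 0.25 × 0.11 × 0.680800 = 0.018722
P(Vital path fails) [AND] = 0.45 × 0.018722 = 0.008425
P(Signal drive unavailable) [OR] = 1 − (1−0.07) × (1−0.12) × (1−0.26) × (1−0.39) = 0.630574
P(Power stage lost) [AND] = 0.630574 × 0.42 × 0.28 × 0.18 = 0.013348
P(Detection branch inoperative) [OR] = 1 − (1−0.29) × (1−0.013348) × (1−0.09) × (1−0.12) = 0.439021
P(Rail signal shows false clear) [AND] = 0.008425 × 0.439021 = 0.003699
Rounded to 4 decimal places: P(Rail signal shows false clear) ≈ 0.0037.

0.0037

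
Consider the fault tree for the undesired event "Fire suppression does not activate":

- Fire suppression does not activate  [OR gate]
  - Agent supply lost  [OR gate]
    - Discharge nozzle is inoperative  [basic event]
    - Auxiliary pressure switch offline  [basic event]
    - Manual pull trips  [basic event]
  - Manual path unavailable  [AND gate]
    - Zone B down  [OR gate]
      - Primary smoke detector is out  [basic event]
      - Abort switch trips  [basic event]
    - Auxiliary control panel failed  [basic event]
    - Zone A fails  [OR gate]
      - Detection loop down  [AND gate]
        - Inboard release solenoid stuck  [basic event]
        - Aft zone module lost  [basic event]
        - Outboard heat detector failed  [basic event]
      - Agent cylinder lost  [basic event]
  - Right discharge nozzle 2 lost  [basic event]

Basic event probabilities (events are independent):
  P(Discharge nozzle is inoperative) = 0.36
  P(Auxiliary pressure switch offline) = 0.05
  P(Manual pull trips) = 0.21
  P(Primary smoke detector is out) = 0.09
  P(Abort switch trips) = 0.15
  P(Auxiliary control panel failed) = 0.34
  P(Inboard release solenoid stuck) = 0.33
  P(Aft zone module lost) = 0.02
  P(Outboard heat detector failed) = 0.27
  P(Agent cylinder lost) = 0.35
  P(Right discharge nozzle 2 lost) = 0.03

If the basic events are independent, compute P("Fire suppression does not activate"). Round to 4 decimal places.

0.5467

P(Agent supply lost) [OR] = 1 − (1−0.36) × (1−0.05) × (1−0.21) = 0.519680
P(Zone B down) [OR] = 1 − (1−0.09) × (1−0.15) = 0.226500
P(Detection loop down) [AND] = 0.33 × 0.02 × 0.27 = 0.001782
P(Zone A fails) [OR] = 1 − (1−0.001782) × (1−0.35) = 0.351158
P(Manual path unavailable) [AND] = 0.226500 × 0.34 × 0.351158 = 0.027043
P(Fire suppression does not activate) [OR] = 1 − (1−0.519680) × (1−0.027043) × (1−0.03) = 0.546689
Rounded to 4 decimal places: P(Fire suppression does not activate) ≈ 0.5467.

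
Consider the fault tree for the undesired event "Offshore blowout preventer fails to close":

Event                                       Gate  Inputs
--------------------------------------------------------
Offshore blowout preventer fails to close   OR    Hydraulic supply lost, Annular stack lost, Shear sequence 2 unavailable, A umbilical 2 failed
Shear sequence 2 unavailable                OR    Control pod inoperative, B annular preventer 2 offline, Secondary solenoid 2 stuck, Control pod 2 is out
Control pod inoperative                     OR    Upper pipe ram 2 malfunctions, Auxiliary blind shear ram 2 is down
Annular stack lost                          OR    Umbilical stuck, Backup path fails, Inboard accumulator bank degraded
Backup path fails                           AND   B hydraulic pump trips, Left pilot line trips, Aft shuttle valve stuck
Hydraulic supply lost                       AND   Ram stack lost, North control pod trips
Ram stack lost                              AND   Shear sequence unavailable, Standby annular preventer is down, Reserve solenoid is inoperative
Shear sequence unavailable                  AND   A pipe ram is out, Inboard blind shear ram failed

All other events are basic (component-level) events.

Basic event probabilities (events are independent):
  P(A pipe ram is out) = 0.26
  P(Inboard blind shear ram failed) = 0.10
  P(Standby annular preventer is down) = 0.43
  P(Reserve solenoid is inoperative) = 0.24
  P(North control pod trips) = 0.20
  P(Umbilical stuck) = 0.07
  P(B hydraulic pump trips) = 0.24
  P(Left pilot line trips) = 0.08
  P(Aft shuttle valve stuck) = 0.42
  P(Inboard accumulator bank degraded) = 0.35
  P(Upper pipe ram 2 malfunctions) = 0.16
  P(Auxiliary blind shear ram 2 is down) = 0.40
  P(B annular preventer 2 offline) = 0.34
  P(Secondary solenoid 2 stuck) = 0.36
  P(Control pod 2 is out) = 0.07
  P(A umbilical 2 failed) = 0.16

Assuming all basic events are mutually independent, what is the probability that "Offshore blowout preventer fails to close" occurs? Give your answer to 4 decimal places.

P(Shear sequence unavailable) [AND] = 0.26 × 0.10 = 0.026000
P(Ram stack lost) [AND] = 0.026000 × 0.43 × 0.24 = 0.002683
P(Hydraulic supply lost) [AND] = 0.002683 × 0.20 = 0.000537
P(Backup path fails) [AND] = 0.24 × 0.08 × 0.42 = 0.008064
P(Annular stack lost) [OR] = 1 − (1−0.07) × (1−0.008064) × (1−0.35) = 0.400375
P(Control pod inoperative) [OR] = 1 − (1−0.16) × (1−0.40) = 0.496000
P(Shear sequence 2 unavailable) [OR] = 1 − (1−0.496000) × (1−0.34) × (1−0.36) × (1−0.07) = 0.802013
P(Offshore blowout preventer fails to close) [OR] = 1 − (1−0.000537) × (1−0.400375) × (1−0.802013) × (1−0.16) = 0.900330
Rounded to 4 decimal places: P(Offshore blowout preventer fails to close) ≈ 0.9003.

0.9003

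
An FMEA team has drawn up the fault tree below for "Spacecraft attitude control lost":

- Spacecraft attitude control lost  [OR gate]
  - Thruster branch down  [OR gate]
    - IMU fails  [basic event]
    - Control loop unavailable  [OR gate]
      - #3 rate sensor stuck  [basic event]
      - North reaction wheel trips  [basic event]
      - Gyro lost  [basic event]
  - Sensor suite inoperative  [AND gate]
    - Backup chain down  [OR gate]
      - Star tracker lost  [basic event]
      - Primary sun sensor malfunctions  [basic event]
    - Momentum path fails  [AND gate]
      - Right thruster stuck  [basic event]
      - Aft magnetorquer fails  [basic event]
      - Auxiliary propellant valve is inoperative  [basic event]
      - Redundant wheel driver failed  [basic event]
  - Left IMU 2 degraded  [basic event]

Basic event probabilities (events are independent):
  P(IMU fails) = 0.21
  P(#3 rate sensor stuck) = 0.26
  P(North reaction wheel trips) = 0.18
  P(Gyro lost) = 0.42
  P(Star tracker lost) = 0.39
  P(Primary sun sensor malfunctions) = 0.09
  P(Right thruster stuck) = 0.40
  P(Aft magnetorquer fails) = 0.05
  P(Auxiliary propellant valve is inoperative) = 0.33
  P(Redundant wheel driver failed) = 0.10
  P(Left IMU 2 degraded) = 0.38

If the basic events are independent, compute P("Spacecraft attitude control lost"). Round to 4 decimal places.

P(Control loop unavailable) [OR] = 1 − (1−0.26) × (1−0.18) × (1−0.42) = 0.648056
P(Thruster branch down) [OR] = 1 − (1−0.21) × (1−0.648056) = 0.721964
P(Backup chain down) [OR] = 1 − (1−0.39) × (1−0.09) = 0.444900
P(Momentum path fails) [AND] = 0.40 × 0.05 × 0.33 × 0.10 = 0.000660
P(Sensor suite inoperative) [AND] = 0.444900 × 0.000660 = 0.000294
P(Spacecraft attitude control lost) [OR] = 1 − (1−0.721964) × (1−0.000294) × (1−0.38) = 0.827668
Rounded to 4 decimal places: P(Spacecraft attitude control lost) ≈ 0.8277.

0.8277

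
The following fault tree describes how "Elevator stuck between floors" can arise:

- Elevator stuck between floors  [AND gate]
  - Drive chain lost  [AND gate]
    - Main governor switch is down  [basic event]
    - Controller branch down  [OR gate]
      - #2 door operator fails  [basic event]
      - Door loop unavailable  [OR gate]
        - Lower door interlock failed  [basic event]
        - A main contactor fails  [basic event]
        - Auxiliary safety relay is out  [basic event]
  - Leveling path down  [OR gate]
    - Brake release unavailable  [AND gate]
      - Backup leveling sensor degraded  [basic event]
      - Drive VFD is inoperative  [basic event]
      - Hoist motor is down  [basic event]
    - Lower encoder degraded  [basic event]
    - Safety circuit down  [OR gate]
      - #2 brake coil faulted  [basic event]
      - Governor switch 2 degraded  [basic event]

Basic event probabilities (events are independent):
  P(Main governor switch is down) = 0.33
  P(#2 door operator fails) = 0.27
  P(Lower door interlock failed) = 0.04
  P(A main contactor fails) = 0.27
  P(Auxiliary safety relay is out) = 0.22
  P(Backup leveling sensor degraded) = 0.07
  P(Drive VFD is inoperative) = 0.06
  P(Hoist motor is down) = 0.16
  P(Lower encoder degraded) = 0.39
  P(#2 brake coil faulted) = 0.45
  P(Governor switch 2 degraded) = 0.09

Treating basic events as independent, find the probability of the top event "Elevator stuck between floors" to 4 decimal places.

P(Door loop unavailable) [OR] = 1 − (1−0.04) × (1−0.27) × (1−0.22) = 0.453376
P(Controller branch down) [OR] = 1 − (1−0.27) × (1−0.453376) = 0.600964
P(Drive chain lost) [AND] = 0.33 × 0.600964 = 0.198318
P(Brake release unavailable) [AND] = 0.07 × 0.06 × 0.16 = 0.000672
P(Safety circuit down) [OR] = 1 − (1−0.45) × (1−0.09) = 0.499500
P(Leveling path down) [OR] = 1 − (1−0.000672) × (1−0.39) × (1−0.499500) = 0.694900
P(Elevator stuck between floors) [AND] = 0.198318 × 0.694900 = 0.137811
Rounded to 4 decimal places: P(Elevator stuck between floors) ≈ 0.1378.

0.1378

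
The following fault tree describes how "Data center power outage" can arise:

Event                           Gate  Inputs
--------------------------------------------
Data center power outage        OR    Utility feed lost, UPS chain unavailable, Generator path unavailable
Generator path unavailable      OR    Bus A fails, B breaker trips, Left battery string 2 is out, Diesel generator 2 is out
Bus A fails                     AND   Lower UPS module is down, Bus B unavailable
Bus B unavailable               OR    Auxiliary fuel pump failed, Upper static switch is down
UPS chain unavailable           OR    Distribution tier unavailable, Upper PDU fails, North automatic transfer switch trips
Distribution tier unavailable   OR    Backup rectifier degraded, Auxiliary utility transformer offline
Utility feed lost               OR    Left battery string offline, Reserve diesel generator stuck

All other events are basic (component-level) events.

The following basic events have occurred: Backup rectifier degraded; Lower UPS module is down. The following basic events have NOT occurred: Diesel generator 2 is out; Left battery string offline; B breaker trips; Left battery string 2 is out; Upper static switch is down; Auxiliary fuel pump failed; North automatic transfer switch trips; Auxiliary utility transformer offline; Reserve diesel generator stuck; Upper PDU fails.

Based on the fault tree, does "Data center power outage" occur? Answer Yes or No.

Yes

Utility feed lost [OR]: Left battery string offline=not, Reserve diesel generator stuck=not → no input occurs → does not occur.
Distribution tier unavailable [OR]: Backup rectifier degraded=occurs, Auxiliary utility transformer offline=not → at least one input occurs → occurs.
UPS chain unavailable [OR]: Distribution tier unavailable=occurs, Upper PDU fails=not, North automatic transfer switch trips=not → at least one input occurs → occurs.
Bus B unavailable [OR]: Auxiliary fuel pump failed=not, Upper static switch is down=not → no input occurs → does not occur.
Bus A fails [AND]: Lower UPS module is down=occurs, Bus B unavailable=not → not all inputs occur → does not occur.
Generator path unavailable [OR]: Bus A fails=not, B breaker trips=not, Left battery string 2 is out=not, Diesel generator 2 is out=not → no input occurs → does not occur.
Data center power outage [OR]: Utility feed lost=not, UPS chain unavailable=occurs, Generator path unavailable=not → at least one input occurs → occurs.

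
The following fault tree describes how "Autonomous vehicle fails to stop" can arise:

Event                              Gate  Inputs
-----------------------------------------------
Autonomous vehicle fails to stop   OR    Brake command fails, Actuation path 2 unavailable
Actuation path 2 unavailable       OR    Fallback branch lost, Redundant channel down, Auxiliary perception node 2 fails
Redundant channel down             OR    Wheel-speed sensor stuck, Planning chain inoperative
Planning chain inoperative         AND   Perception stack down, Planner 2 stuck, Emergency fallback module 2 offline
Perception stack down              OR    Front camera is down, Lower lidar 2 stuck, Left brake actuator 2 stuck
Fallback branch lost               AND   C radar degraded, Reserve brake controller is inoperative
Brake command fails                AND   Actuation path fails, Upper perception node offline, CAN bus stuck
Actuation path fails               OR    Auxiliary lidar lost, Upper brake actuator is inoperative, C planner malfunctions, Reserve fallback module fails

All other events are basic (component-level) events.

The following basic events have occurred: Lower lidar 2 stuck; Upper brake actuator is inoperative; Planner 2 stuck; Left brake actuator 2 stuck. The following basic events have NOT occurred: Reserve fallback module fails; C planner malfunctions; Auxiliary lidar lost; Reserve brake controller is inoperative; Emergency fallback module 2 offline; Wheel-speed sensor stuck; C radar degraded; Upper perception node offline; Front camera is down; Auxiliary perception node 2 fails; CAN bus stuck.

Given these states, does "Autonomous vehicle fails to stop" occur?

Actuation path fails [OR]: Auxiliary lidar lost=not, Upper brake actuator is inoperative=occurs, C planner malfunctions=not, Reserve fallback module fails=not → at least one input occurs → occurs.
Brake command fails [AND]: Actuation path fails=occurs, Upper perception node offline=not, CAN bus stuck=not → not all inputs occur → does not occur.
Fallback branch lost [AND]: C radar degraded=not, Reserve brake controller is inoperative=not → not all inputs occur → does not occur.
Perception stack down [OR]: Front camera is down=not, Lower lidar 2 stuck=occurs, Left brake actuator 2 stuck=occurs → at least one input occurs → occurs.
Planning chain inoperative [AND]: Perception stack down=occurs, Planner 2 stuck=occurs, Emergency fallback module 2 offline=not → not all inputs occur → does not occur.
Redundant channel down [OR]: Wheel-speed sensor stuck=not, Planning chain inoperative=not → no input occurs → does not occur.
Actuation path 2 unavailable [OR]: Fallback branch lost=not, Redundant channel down=not, Auxiliary perception node 2 fails=not → no input occurs → does not occur.
Autonomous vehicle fails to stop [OR]: Brake command fails=not, Actuation path 2 unavailable=not → no input occurs → does not occur.

No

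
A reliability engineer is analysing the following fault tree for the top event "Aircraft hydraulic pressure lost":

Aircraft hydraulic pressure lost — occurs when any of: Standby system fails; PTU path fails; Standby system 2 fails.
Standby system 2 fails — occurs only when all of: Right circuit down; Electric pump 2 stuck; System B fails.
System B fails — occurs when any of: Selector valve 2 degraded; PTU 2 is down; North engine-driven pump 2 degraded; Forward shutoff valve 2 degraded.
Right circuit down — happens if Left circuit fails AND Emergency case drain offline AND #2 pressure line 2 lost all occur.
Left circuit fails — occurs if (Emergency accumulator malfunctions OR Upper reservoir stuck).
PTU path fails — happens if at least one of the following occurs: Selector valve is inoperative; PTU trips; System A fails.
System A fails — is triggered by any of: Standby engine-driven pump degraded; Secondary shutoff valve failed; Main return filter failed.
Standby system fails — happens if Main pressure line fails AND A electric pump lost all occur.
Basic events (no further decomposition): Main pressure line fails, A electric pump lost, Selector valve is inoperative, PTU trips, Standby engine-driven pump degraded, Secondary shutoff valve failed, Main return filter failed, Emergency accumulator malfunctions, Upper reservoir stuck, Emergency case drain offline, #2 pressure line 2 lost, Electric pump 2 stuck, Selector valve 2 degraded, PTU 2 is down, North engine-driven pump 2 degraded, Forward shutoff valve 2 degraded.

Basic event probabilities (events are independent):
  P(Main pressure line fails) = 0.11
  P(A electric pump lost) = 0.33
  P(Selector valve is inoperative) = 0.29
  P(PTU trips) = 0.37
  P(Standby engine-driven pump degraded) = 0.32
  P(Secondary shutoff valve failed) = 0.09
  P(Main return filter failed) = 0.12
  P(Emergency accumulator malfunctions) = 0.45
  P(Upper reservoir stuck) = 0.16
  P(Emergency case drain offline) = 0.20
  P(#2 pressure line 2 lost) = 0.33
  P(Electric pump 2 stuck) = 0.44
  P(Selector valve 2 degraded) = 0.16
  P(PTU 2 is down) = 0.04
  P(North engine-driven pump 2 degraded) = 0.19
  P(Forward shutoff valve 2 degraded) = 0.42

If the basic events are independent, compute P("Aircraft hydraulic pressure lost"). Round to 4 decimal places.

P(Standby system fails) [AND] = 0.11 × 0.33 = 0.036300
P(System A fails) [OR] = 1 − (1−0.32) × (1−0.09) × (1−0.12) = 0.455456
P(PTU path fails) [OR] = 1 − (1−0.29) × (1−0.37) × (1−0.455456) = 0.756425
P(Left circuit fails) [OR] = 1 − (1−0.45) × (1−0.16) = 0.538000
P(Right circuit down) [AND] = 0.538000 × 0.20 × 0.33 = 0.035508
P(System B fails) [OR] = 1 − (1−0.16) × (1−0.04) × (1−0.19) × (1−0.42) = 0.621153
P(Standby system 2 fails) [AND] = 0.035508 × 0.44 × 0.621153 = 0.009705
P(Aircraft hydraulic pressure lost) [OR] = 1 − (1−0.036300) × (1−0.756425) × (1−0.009705) = 0.767545
Rounded to 4 decimal places: P(Aircraft hydraulic pressure lost) ≈ 0.7675.

0.7675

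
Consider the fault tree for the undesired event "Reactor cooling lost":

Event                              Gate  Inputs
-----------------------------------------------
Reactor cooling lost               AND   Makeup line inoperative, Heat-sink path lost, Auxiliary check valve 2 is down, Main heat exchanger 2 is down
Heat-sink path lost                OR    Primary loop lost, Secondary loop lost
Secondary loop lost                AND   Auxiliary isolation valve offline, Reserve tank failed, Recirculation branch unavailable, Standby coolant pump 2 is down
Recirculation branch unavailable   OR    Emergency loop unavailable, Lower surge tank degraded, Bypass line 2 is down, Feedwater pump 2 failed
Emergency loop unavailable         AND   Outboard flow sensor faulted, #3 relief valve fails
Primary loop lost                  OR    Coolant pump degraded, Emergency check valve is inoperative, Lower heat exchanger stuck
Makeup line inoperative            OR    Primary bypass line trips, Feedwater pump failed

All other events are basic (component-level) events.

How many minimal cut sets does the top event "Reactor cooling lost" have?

Makeup line inoperative [OR]: union of children's cut sets → 2 cut set(s).
Primary loop lost [OR]: union of children's cut sets → 3 cut set(s).
Emergency loop unavailable [AND]: one cut set from each child combined → 1 × 1 = 1 cut set(s).
Recirculation branch unavailable [OR]: union of children's cut sets → 4 cut set(s).
Secondary loop lost [AND]: one cut set from each child combined → 1 × 1 × 4 × 1 = 4 cut set(s).
Heat-sink path lost [OR]: union of children's cut sets → 7 cut set(s).
Reactor cooling lost [AND]: one cut set from each child combined → 2 × 7 × 1 × 1 = 14 cut set(s).

14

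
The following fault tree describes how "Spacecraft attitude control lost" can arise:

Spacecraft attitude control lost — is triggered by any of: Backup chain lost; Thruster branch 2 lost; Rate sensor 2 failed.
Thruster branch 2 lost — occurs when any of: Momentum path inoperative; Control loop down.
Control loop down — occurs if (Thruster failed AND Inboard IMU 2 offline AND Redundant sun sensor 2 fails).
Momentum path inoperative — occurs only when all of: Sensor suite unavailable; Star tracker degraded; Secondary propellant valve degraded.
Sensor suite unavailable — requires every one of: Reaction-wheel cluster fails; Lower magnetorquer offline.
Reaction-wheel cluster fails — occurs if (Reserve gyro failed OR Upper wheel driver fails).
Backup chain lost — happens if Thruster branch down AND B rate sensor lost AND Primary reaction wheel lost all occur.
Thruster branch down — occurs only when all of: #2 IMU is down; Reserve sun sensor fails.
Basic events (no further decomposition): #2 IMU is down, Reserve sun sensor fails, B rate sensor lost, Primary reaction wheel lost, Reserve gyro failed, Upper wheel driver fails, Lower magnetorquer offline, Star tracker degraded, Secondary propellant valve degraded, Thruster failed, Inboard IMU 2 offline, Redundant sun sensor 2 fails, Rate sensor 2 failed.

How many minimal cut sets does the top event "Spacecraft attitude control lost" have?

Thruster branch down [AND]: one cut set from each child combined → 1 × 1 = 1 cut set(s).
Backup chain lost [AND]: one cut set from each child combined → 1 × 1 × 1 = 1 cut set(s).
Reaction-wheel cluster fails [OR]: union of children's cut sets → 2 cut set(s).
Sensor suite unavailable [AND]: one cut set from each child combined → 2 × 1 = 2 cut set(s).
Momentum path inoperative [AND]: one cut set from each child combined → 2 × 1 × 1 = 2 cut set(s).
Control loop down [AND]: one cut set from each child combined → 1 × 1 × 1 = 1 cut set(s).
Thruster branch 2 lost [OR]: union of children's cut sets → 3 cut set(s).
Spacecraft attitude control lost [OR]: union of children's cut sets → 5 cut set(s).
Minimal cut sets: {#2 IMU is down, B rate sensor lost, Primary reaction wheel lost, Reserve sun sensor fails}; {Lower magnetorquer offline, Reserve gyro failed, Secondary propellant valve degraded, Star tracker degraded}; {Lower magnetorquer offline, Secondary propellant valve degraded, Star tracker degraded, Upper wheel driver fails}; {Inboard IMU 2 offline, Redundant sun sensor 2 fails, Thruster failed}; {Rate sensor 2 failed}.

5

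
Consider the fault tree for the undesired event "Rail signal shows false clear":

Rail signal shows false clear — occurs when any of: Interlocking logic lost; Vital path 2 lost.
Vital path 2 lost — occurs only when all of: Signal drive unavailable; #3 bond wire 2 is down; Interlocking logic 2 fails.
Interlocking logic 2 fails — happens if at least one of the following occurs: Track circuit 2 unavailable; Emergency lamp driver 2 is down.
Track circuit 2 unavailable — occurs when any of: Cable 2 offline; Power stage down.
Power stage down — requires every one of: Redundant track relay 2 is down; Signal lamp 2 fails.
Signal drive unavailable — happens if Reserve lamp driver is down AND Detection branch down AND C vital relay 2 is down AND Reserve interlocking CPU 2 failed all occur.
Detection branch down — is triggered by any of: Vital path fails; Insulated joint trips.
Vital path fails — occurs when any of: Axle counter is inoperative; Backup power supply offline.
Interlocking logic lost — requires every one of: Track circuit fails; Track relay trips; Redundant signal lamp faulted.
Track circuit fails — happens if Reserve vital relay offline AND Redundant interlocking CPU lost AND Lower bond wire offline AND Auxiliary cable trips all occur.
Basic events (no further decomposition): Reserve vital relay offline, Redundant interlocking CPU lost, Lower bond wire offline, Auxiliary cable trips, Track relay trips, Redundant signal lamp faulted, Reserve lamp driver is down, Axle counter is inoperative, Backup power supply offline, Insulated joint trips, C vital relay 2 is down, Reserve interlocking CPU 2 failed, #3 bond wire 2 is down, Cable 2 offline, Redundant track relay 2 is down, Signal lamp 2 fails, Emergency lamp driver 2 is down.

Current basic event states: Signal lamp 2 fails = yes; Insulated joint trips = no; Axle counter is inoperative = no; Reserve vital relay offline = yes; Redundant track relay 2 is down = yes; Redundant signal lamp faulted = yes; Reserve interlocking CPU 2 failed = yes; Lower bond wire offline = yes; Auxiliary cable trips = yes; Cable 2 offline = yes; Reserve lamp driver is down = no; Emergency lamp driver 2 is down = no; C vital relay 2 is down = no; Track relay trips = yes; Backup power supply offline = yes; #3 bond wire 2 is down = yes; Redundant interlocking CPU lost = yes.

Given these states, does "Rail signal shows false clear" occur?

Track circuit fails [AND]: Reserve vital relay offline=occurs, Redundant interlocking CPU lost=occurs, Lower bond wire offline=occurs, Auxiliary cable trips=occurs → all inputs occur → occurs.
Interlocking logic lost [AND]: Track circuit fails=occurs, Track relay trips=occurs, Redundant signal lamp faulted=occurs → all inputs occur → occurs.
Vital path fails [OR]: Axle counter is inoperative=not, Backup power supply offline=occurs → at least one input occurs → occurs.
Detection branch down [OR]: Vital path fails=occurs, Insulated joint trips=not → at least one input occurs → occurs.
Signal drive unavailable [AND]: Reserve lamp driver is down=not, Detection branch down=occurs, C vital relay 2 is down=not, Reserve interlocking CPU 2 failed=occurs → not all inputs occur → does not occur.
Power stage down [AND]: Redundant track relay 2 is down=occurs, Signal lamp 2 fails=occurs → all inputs occur → occurs.
Track circuit 2 unavailable [OR]: Cable 2 offline=occurs, Power stage down=occurs → at least one input occurs → occurs.
Interlocking logic 2 fails [OR]: Track circuit 2 unavailable=occurs, Emergency lamp driver 2 is down=not → at least one input occurs → occurs.
Vital path 2 lost [AND]: Signal drive unavailable=not, #3 bond wire 2 is down=occurs, Interlocking logic 2 fails=occurs → not all inputs occur → does not occur.
Rail signal shows false clear [OR]: Interlocking logic lost=occurs, Vital path 2 lost=not → at least one input occurs → occurs.

Yes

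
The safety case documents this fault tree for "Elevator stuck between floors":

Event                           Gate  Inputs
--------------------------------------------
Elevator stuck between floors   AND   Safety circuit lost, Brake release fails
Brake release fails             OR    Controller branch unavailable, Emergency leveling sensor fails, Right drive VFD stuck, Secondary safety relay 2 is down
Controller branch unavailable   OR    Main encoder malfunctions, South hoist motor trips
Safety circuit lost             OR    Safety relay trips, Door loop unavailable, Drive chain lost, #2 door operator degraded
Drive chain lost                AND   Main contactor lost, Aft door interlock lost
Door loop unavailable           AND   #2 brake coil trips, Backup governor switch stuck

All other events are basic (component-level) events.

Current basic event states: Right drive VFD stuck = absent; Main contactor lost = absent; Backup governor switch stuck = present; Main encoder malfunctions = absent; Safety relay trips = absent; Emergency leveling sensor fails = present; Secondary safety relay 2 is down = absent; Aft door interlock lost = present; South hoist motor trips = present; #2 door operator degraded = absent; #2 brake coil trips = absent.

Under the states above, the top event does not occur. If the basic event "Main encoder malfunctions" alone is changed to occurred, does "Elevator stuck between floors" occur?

No

Counterfactual: set "Main encoder malfunctions" to occurred.
Door loop unavailable [AND]: #2 brake coil trips=not, Backup governor switch stuck=occurs → not all inputs occur → does not occur.
Drive chain lost [AND]: Main contactor lost=not, Aft door interlock lost=occurs → not all inputs occur → does not occur.
Safety circuit lost [OR]: Safety relay trips=not, Door loop unavailable=not, Drive chain lost=not, #2 door operator degraded=not → no input occurs → does not occur.
Controller branch unavailable [OR]: Main encoder malfunctions=occurs, South hoist motor trips=occurs → at least one input occurs → occurs.
Brake release fails [OR]: Controller branch unavailable=occurs, Emergency leveling sensor fails=occurs, Right drive VFD stuck=not, Secondary safety relay 2 is down=not → at least one input occurs → occurs.
Elevator stuck between floors [AND]: Safety circuit lost=not, Brake release fails=occurs → not all inputs occur → does not occur.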